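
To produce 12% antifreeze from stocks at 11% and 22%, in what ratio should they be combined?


Let x parts of 11% mix with y parts of 22%.
11x + 22y = 12(x + y)
11x + 22y = 12x + 12y
x(11 - 12) = y(12 - 22)
x/y = (22 - 12)/(12 - 11) = 10/1
Simplify: 10:1
= 10:1

10:1


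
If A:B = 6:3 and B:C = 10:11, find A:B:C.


Match B: multiply A:B by 10 → 60:30
Multiply B:C by 3 → 30:33
Combined: 60:30:33
GCD = 3
= 20:10:11

20:10:11


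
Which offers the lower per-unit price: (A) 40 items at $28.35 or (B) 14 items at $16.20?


Deal A: $28.35/40 = $0.7088/unit
Deal B: $16.20/14 = $1.1571/unit
A is cheaper per unit
= Deal A

Deal A


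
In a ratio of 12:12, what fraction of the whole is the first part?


Total parts = 12 + 12 = 24
First part: 12/24 = 1/2
= 1/2

1/2


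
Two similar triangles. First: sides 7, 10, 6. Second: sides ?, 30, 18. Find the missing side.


Scale factor = 30/10 = 3
Missing side = 7 × 3
= 21.0

21.0


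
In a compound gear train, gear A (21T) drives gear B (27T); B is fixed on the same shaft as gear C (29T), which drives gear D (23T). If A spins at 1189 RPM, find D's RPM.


Stage 1: RPM_B = RPM_A × t_A/t_B = 1189 × 21/27 = 24969/27 ≈ 924.78
B and C share a shaft → RPM_C = RPM_B
Stage 2: RPM_D = RPM_C × t_C/t_D = RPM_A × (t_A×t_C)/(t_B×t_D)
Overall ratio = (21×29)/(27×23) = 609/621
RPM_D = 1189 × 609/621 = 724101/621
≈ 1166.02 RPM

1166.02 RPM


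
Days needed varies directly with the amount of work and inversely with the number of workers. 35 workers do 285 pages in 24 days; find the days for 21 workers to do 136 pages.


Days ∝ work / workers, so d₂ = d₁ × (m₁/m₂) × (w₂/w₁)
Workers factor (inverse): 35/21 ≈ 1.6667
Work factor (direct): 136/285 ≈ 0.4772
d₂ = 24 × 35/21 × 136/285 = (24 × 35 × 136) / (21 × 285) = 114240/5985
≈ 19.09 days

19.09 days


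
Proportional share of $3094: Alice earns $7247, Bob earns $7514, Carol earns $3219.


Total income = 7247 + 7514 + 3219 = $17980
Alice: $3094 × 7247/17980 = $1247.06
Bob: $3094 × 7514/17980 = $1293.01
Carol: $3094 × 3219/17980 = $553.93
= Alice: $1247.06, Bob: $1293.01, Carol: $553.93

Alice: $1247.06, Bob: $1293.01, Carol: $553.93


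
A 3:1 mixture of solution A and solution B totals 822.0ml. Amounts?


Total parts = 3 + 1 = 4
solution A: 822.0 × 3/4 = 616.5ml
solution B: 822.0 × 1/4 = 205.5ml
= 616.5ml and 205.5ml

616.5ml and 205.5ml


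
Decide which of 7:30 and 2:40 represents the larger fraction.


7/30 = 0.2333
2/40 = 0.0500
0.2333 > 0.0500, so 7:30 is greater
= 7:30

7:30


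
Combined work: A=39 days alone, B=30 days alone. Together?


Rate of A = 1/39 per day
Rate of B = 1/30 per day
Combined rate = 1/39 + 1/30 = 69/1170 ≈ 0.0590 per day
Days = 1 / combined rate = 1170/69
≈ 16.96 days

16.96 days


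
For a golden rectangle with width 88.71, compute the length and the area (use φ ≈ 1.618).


φ = (1 + √5) / 2 ≈ 1.618
Length = width × φ = 88.71 × 1.618 = 143.53278
≈ 143.53
Area = width × length = 88.71 × 143.53278 = 12732.7929138 ≈ 12732.79
= Length: 143.53, Area: 12732.79

Length: 143.53, Area: 12732.79


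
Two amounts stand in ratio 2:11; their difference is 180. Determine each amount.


Let A = 2k, B = 11k.
11k - 2k = 180
9k = 180 → k = 180/9 = 20
A = 2×20 = 40, B = 11×20 = 220
= A = 40, B = 220

A = 40, B = 220


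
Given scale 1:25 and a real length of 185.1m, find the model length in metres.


Model size = real / scale
= 185.1 / 25
= 7.4040 m

7.4040 m


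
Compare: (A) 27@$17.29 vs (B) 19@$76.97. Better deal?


Deal A: $17.29/27 = $0.6404/unit
Deal B: $76.97/19 = $4.0511/unit
A is cheaper per unit
= Deal A

Deal A


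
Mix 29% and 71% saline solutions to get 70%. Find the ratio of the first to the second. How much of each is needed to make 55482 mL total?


Let x parts of 29% mix with y parts of 71%.
29x + 71y = 70(x + y)
29x + 71y = 70x + 70y
x(29 - 70) = y(70 - 71)
x/y = (71 - 70)/(70 - 29) = 1/41
Simplify: 1:41
Total parts = 42; one part = 55482/42 = 1321.00 mL
29% solution: 1×1321.00 = 1321.00 mL
71% solution: 41×1321.00 = 54161.00 mL
= ratio 1:41; 1321.00 mL and 54161.00 mL

ratio 1:41; 1321.00 mL and 54161.00 mL


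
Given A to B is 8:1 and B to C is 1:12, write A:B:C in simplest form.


Match B: multiply A:B by 1 → 8:1
Multiply B:C by 1 → 1:12
Combined: 8:1:12
GCD = 1
= 8:1:12

8:1:12


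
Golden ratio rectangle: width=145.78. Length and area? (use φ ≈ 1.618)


φ = (1 + √5) / 2 ≈ 1.618
Length = width × φ = 145.78 × 1.618 = 235.87204
≈ 235.87
Area = width × length = 145.78 × 235.87204 = 34385.4259912 ≈ 34385.43
= Length: 235.87, Area: 34385.43

Length: 235.87, Area: 34385.43


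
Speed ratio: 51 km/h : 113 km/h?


Ratio = 51:113
GCD = 1
Simplified = 51:113
Time ratio (same distance) = 113:51
Speed ratio = 51:113

51:113


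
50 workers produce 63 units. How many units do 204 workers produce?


Direct proportion: y/x = constant
k = 63/50 = 1.2600
y₂ = k × 204 = 63 × 204 / 50 = 12852/50
= 257.04

257.04


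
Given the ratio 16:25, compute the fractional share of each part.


Total parts = 16 + 25 = 41
First part: 16/41 = 16/41
Second part: 25/41 = 25/41
= 16/41 and 25/41

16/41 and 25/41


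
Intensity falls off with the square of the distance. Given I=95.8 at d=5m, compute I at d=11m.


I₁d₁² = I₂d₂²
I₂ = I₁ × (d₁/d₂)²
= 95.8 × (5/11)²
= 95.8 × 25/121
= 2395/121
≈ 19.7934

19.7934


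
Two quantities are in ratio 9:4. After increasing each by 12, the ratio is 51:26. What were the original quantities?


Let A = 9k, B = 4k.
(9k + 12) / (4k + 12) = 51/26
Cross-multiply: 26(9k + 12) = 51(4k + 12)
234k + 312 = 204k + 612
234k - 204k = 612 - 312
30k = 300
k = 300/30 = 10
A = 9×10 = 90, B = 4×10 = 40
= A = 90, B = 40

A = 90, B = 40


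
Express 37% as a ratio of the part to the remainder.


37% means 37 parts out of 100; remainder = 63
Part : remainder = 37:63
GCD = 1
= 37:63

37:63


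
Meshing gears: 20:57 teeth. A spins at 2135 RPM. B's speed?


Gear ratio = 20:57 = 20:57
RPM_B = RPM_A × (teeth_A / teeth_B)
= 2135 × (20/57)
= 749.1 RPM

749.1 RPM


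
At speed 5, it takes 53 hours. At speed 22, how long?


Inverse proportion: x × y = constant
k = 5 × 53 = 265
y₂ = k / 22 = 265 / 22
= 12.05

12.05


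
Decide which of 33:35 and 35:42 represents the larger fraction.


33/35 = 0.9429
35/42 = 0.8333
0.9429 > 0.8333, so 33:35 is greater
= 33:35

33:35


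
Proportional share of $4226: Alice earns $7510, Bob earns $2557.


Total income = 7510 + 2557 = $10067
Alice: $4226 × 7510/10067 = $3152.60
Bob: $4226 × 2557/10067 = $1073.40
= Alice: $3152.60, Bob: $1073.40

Alice: $3152.60, Bob: $1073.40


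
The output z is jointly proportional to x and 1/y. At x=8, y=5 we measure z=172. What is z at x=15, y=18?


z = k·x/y
Solve for k using the known point: k = z·y/x = 172×5/8 = 860/8 = 107.5000
Now evaluate at x=15, y=18:
z = k × 15 / 18 = (860 × 15) / (8 × 18) = 12900/144
≈ 89.5833

89.5833


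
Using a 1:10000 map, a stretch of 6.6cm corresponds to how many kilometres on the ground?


Real distance = map distance × scale
= 6.6cm × 10000
= 66000 cm = 660.0 m
= 0.660 km

0.660 km


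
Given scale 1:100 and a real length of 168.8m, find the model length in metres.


Model size = real / scale
= 168.8 / 100
= 1.6880 m

1.6880 m


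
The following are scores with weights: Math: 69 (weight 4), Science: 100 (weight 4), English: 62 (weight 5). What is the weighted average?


Numerator = 69×4 + 100×4 + 62×5
= 276 + 400 + 310
= 986
Total weight = 13
Weighted avg = 986/13
= 75.85

75.85


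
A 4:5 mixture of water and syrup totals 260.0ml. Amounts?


Total parts = 4 + 5 = 9
water: 260.0 × 4/9 = 115.6ml
syrup: 260.0 × 5/9 = 144.4ml
= 115.6ml and 144.4ml

115.6ml and 144.4ml


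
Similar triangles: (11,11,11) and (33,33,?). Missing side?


Scale factor = 33/11 = 3
Missing side = 11 × 3
= 33.0

33.0


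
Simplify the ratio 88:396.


GCD(88, 396) = 44
88/44 : 396/44
= 2:9

2:9


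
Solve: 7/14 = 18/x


Cross multiply: 7 × x = 14 × 18
7x = 252
x = 252 / 7
= 36.00

36.00


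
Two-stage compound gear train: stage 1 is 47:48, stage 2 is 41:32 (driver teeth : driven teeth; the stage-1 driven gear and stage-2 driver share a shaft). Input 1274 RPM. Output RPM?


Stage 1: RPM_B = RPM_A × t_A/t_B = 1274 × 47/48 = 59878/48 ≈ 1247.46
B and C share a shaft → RPM_C = RPM_B
Stage 2: RPM_D = RPM_C × t_C/t_D = RPM_A × (t_A×t_C)/(t_B×t_D)
Overall ratio = (47×41)/(48×32) = 1927/1536
RPM_D = 1274 × 1927/1536 = 2454998/1536
≈ 1598.31 RPM

1598.31 RPM


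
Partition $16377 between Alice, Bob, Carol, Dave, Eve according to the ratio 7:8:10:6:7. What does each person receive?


Total parts = 7 + 8 + 10 + 6 + 7 = 38
Alice: 16377 × 7/38 = 3016.82
Bob: 16377 × 8/38 = 3447.79
Carol: 16377 × 10/38 = 4309.74
Dave: 16377 × 6/38 = 2585.84
Eve: 16377 × 7/38 = 3016.82
= Alice: $3016.82, Bob: $3447.79, Carol: $4309.74, Dave: $2585.84, Eve: $3016.82

Alice: $3016.82, Bob: $3447.79, Carol: $4309.74, Dave: $2585.84, Eve: $3016.82


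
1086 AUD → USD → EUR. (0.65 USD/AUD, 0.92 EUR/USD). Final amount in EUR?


Step 1: 1086 AUD × 0.65 = 705.90 USD
Step 2: 705.90 USD × 0.92 = 649.43 EUR
Implied rate AUD→EUR = 0.65 × 0.92 = 0.5980
= 649.43 EUR

649.43 EUR


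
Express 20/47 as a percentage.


Percentage = (part / whole) × 100
= (20 / 47) × 100
≈ 42.55%

42.55%


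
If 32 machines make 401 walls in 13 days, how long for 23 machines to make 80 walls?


Days ∝ work / workers, so d₂ = d₁ × (m₁/m₂) × (w₂/w₁)
Workers factor (inverse): 32/23 ≈ 1.3913
Work factor (direct): 80/401 ≈ 0.1995
d₂ = 13 × 32/23 × 80/401 = (13 × 32 × 80) / (23 × 401) = 33280/9223
≈ 3.61 days

3.61 days


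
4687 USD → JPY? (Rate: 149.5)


Amount × rate = 4687 × 149.5
= 700706.50 JPY

700706.50 JPY


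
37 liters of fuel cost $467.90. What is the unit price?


Unit rate = total / quantity
= 467.90 / 37
= $12.65 per unit

$12.65 per unit


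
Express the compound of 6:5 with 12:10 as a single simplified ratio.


Compound ratio = (6×12) : (5×10)
= 72:50
GCD = 2
= 36:25

36:25


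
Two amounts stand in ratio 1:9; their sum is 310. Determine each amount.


Let A = 1k, B = 9k.
1k + 9k = 310
10k = 310 → k = 310/10 = 31
A = 1×31 = 31, B = 9×31 = 279
= A = 31, B = 279

A = 31, B = 279


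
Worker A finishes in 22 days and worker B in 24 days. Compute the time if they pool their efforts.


Rate of A = 1/22 per day
Rate of B = 1/24 per day
Combined rate = 1/22 + 1/24 = 46/528 ≈ 0.0871 per day
Days = 1 / combined rate = 528/46
≈ 11.48 days

11.48 days


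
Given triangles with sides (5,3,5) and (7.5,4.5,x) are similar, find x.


Scale factor = 7.5/5 = 1.5
Missing side = 5 × 1.5
= 7.5

7.5


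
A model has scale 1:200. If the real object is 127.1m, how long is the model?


Model size = real / scale
= 127.1 / 200
= 0.6355 m

0.6355 m


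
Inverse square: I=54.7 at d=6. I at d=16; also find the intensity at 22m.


I₁d₁² = I₂d₂²
I at 16m = 54.7 × (6/16)² = 54.7 × 36/256 = 1969.2/256 ≈ 7.6922
I at 22m = 54.7 × (6/22)² = 54.7 × 36/484 = 1969.2/484 ≈ 4.0686
= 7.6922 and 4.0686

7.6922 and 4.0686


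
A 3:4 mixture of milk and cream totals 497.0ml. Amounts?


Total parts = 3 + 4 = 7
milk: 497.0 × 3/7 = 213.0ml
cream: 497.0 × 4/7 = 284.0ml
= 213.0ml and 284.0ml

213.0ml and 284.0ml


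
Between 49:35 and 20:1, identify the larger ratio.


49/35 = 1.4000
20/1 = 20.0000
1.4000 < 20.0000, so 49:35 is less
= 20:1

20:1


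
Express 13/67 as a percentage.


Percentage = (part / whole) × 100
= (13 / 67) × 100
≈ 19.40%

19.40%


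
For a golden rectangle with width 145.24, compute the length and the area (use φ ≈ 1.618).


φ = (1 + √5) / 2 ≈ 1.618
Length = width × φ = 145.24 × 1.618 = 234.99832
≈ 235.00
Area = width × length = 145.24 × 234.99832 = 34131.1559968 ≈ 34131.16
= Length: 235.00, Area: 34131.16

Length: 235.00, Area: 34131.16


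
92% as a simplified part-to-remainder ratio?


92% means 92 parts out of 100; remainder = 8
Part : remainder = 92:8
GCD = 4
= 23:2

23:2


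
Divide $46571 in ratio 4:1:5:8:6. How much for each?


Total parts = 4 + 1 + 5 + 8 + 6 = 24
Part 1: 46571 × 4/24 = 7761.83
Part 2: 46571 × 1/24 = 1940.46
Part 3: 46571 × 5/24 = 9702.29
Part 4: 46571 × 8/24 = 15523.67
Part 5: 46571 × 6/24 = 11642.75
= Part 1: $7761.83, Part 2: $1940.46, Part 3: $9702.29, Part 4: $15523.67, Part 5: $11642.75

Part 1: $7761.83, Part 2: $1940.46, Part 3: $9702.29, Part 4: $15523.67, Part 5: $11642.75


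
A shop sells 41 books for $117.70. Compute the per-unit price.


Unit rate = total / quantity
= 117.70 / 41
= $2.87 per unit

$2.87 per unit


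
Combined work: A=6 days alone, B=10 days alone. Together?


Rate of A = 1/6 per day
Rate of B = 1/10 per day
Combined rate = 1/6 + 1/10 = 16/60 ≈ 0.2667 per day
Days = 1 / combined rate = 60/16
= 3.75 days

3.75 days


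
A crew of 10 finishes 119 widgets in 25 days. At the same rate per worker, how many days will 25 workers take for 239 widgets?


Days ∝ work / workers, so d₂ = d₁ × (m₁/m₂) × (w₂/w₁)
Workers factor (inverse): 10/25 = 0.4000
Work factor (direct): 239/119 ≈ 2.0084
d₂ = 25 × 10/25 × 239/119 = (25 × 10 × 239) / (25 × 119) = 59750/2975
≈ 20.08 days

20.08 days


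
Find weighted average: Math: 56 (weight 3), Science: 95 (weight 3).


Numerator = 56×3 + 95×3
= 168 + 285
= 453
Total weight = 6
Weighted avg = 453/6
= 75.50

75.50


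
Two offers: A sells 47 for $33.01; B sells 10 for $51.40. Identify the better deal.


Deal A: $33.01/47 = $0.7023/unit
Deal B: $51.40/10 = $5.1400/unit
A is cheaper per unit
= Deal A

Deal A


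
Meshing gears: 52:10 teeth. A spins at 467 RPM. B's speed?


Gear ratio = 52:10 = 26:5
RPM_B = RPM_A × (teeth_A / teeth_B)
= 467 × (52/10)
= 2428.4 RPM

2428.4 RPM


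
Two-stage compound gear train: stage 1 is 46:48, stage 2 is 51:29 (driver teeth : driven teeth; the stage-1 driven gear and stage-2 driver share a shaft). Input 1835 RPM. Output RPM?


Stage 1: RPM_B = RPM_A × t_A/t_B = 1835 × 46/48 = 84410/48 ≈ 1758.54
B and C share a shaft → RPM_C = RPM_B
Stage 2: RPM_D = RPM_C × t_C/t_D = RPM_A × (t_A×t_C)/(t_B×t_D)
Overall ratio = (46×51)/(48×29) = 2346/1392
RPM_D = 1835 × 2346/1392 = 4304910/1392
≈ 3092.61 RPM

3092.61 RPM


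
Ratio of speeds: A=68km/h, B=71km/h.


Ratio = 68:71
GCD = 1
Simplified = 68:71
Time ratio (same distance) = 71:68
Speed ratio = 68:71

68:71


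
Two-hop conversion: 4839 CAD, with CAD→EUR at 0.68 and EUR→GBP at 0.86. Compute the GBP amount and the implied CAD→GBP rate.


Step 1: 4839 CAD × 0.68 = 3290.52 EUR
Step 2: 3290.52 EUR × 0.86 = 2829.85 GBP
Implied rate CAD→GBP = 0.68 × 0.86 = 0.5848
= 2829.85 GBP; implied rate 0.5848 GBP/CAD

2829.85 GBP; implied rate 0.5848 GBP/CAD


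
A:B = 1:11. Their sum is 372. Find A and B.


Let A = 1k, B = 11k.
1k + 11k = 372
12k = 372 → k = 372/12 = 31
A = 1×31 = 31, B = 11×31 = 341
= A = 31, B = 341

A = 31, B = 341


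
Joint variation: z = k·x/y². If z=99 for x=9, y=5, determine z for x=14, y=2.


z = k·x/y²
Solve for k using the known point: k = z·y²/x = 99×25/9 = 2475/9 = 275.0000
Now evaluate at x=14, y=2:
z = k × 14 / 4 = (2475 × 14) / (9 × 4) = 34650/36
= 962.5000

962.5000


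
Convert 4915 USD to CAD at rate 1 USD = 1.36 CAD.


Amount × rate = 4915 × 1.36
= 6684.40 CAD

6684.40 CAD


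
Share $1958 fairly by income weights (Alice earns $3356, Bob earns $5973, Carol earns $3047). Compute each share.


Total income = 3356 + 5973 + 3047 = $12376
Alice: $1958 × 3356/12376 = $530.95
Bob: $1958 × 5973/12376 = $944.98
Carol: $1958 × 3047/12376 = $482.06
= Alice: $530.95, Bob: $944.98, Carol: $482.06

Alice: $530.95, Bob: $944.98, Carol: $482.06


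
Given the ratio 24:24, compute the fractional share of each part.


Total parts = 24 + 24 = 48
First part: 24/48 = 1/2
Second part: 24/48 = 1/2
= 1/2 and 1/2

1/2 and 1/2


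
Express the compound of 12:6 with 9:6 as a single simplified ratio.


Compound ratio = (12×9) : (6×6)
= 108:36
GCD = 36
= 3:1

3:1


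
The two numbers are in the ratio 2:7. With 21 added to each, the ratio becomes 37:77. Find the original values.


Let A = 2k, B = 7k.
(2k + 21) / (7k + 21) = 37/77
Cross-multiply: 77(2k + 21) = 37(7k + 21)
154k + 1617 = 259k + 777
154k - 259k = 777 - 1617
-105k = -840
k = -840/-105 = 8
A = 2×8 = 16, B = 7×8 = 56
= A = 16, B = 56

A = 16, B = 56


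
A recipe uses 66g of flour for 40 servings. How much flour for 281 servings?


Direct proportion: y/x = constant
k = 66/40 = 1.6500
y₂ = k × 281 = 66 × 281 / 40 = 18546/40
= 463.65

463.65


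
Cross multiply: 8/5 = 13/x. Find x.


Cross multiply: 8 × x = 5 × 13
8x = 65
x = 65 / 8
= 8.13

8.13


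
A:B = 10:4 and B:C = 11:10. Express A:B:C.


Match B: multiply A:B by 11 → 110:44
Multiply B:C by 4 → 44:40
Combined: 110:44:40
GCD = 2
= 55:22:20

55:22:20


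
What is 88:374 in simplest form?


GCD(88, 374) = 22
88/22 : 374/22
= 4:17

4:17


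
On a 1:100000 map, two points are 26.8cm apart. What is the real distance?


Real distance = map distance × scale
= 26.8cm × 100000
= 2680000 cm = 26800.0 m
= 26.800 km

26.800 km


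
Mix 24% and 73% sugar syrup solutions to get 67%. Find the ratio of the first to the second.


Let x parts of 24% mix with y parts of 73%.
24x + 73y = 67(x + y)
24x + 73y = 67x + 67y
x(24 - 67) = y(67 - 73)
x/y = (73 - 67)/(67 - 24) = 6/43
Simplify: 6:43
= 6:43

6:43


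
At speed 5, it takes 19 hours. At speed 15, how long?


Inverse proportion: x × y = constant
k = 5 × 19 = 95
y₂ = k / 15 = 95 / 15
= 6.33

6.33


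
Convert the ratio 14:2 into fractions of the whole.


Total parts = 14 + 2 = 16
First part: 14/16 = 7/8
Second part: 2/16 = 1/8
= 7/8 and 1/8

7/8 and 1/8


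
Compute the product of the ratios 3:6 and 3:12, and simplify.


Compound ratio = (3×3) : (6×12)
= 9:72
GCD = 9
= 1:8

1:8


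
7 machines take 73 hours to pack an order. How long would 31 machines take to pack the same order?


Inverse proportion: x × y = constant
k = 7 × 73 = 511
y₂ = k / 31 = 511 / 31
= 16.48

16.48


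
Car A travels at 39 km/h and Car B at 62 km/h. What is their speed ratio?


Ratio = 39:62
GCD = 1
Simplified = 39:62
Time ratio (same distance) = 62:39
Speed ratio = 39:62

39:62


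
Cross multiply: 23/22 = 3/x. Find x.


Cross multiply: 23 × x = 22 × 3
23x = 66
x = 66 / 23
= 2.87

2.87


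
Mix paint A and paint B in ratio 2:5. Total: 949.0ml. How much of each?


Total parts = 2 + 5 = 7
paint A: 949.0 × 2/7 = 271.1ml
paint B: 949.0 × 5/7 = 677.9ml
= 271.1ml and 677.9ml

271.1ml and 677.9ml


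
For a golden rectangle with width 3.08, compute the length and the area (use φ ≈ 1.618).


φ = (1 + √5) / 2 ≈ 1.618
Length = width × φ = 3.08 × 1.618 = 4.98344
≈ 4.98
Area = width × length = 3.08 × 4.98344 = 15.3489952 ≈ 15.35
= Length: 4.98, Area: 15.35

Length: 4.98, Area: 15.35


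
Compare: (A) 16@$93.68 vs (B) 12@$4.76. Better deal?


Deal A: $93.68/16 = $5.8550/unit
Deal B: $4.76/12 = $0.3967/unit
B is cheaper per unit
= Deal B

Deal B


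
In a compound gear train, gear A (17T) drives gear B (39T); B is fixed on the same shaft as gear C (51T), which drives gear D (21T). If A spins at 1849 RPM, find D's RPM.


Stage 1: RPM_B = RPM_A × t_A/t_B = 1849 × 17/39 = 31433/39 ≈ 805.97
B and C share a shaft → RPM_C = RPM_B
Stage 2: RPM_D = RPM_C × t_C/t_D = RPM_A × (t_A×t_C)/(t_B×t_D)
Overall ratio = (17×51)/(39×21) = 867/819
RPM_D = 1849 × 867/819 = 1603083/819
≈ 1957.37 RPM

1957.37 RPM


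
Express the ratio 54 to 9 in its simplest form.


GCD(54, 9) = 9
54/9 : 9/9
= 6:1

6:1


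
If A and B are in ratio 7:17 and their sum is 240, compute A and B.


Let A = 7k, B = 17k.
7k + 17k = 240
24k = 240 → k = 240/24 = 10
A = 7×10 = 70, B = 17×10 = 170
= A = 70, B = 170

A = 70, B = 170


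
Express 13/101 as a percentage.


Percentage = (part / whole) × 100
= (13 / 101) × 100
≈ 12.87%

12.87%


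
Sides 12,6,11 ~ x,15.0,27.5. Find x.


Scale factor = 15.0/6 = 2.5
Missing side = 12 × 2.5
= 30.0

30.0


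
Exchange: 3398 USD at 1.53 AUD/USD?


Amount × rate = 3398 × 1.53
= 5198.94 AUD

5198.94 AUD


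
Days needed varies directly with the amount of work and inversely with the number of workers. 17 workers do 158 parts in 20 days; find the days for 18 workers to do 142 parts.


Days ∝ work / workers, so d₂ = d₁ × (m₁/m₂) × (w₂/w₁)
Workers factor (inverse): 17/18 ≈ 0.9444
Work factor (direct): 142/158 ≈ 0.8987
d₂ = 20 × 17/18 × 142/158 = (20 × 17 × 142) / (18 × 158) = 48280/2844
≈ 16.98 days

16.98 days


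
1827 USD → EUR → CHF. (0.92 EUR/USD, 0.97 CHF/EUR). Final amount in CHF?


Step 1: 1827 USD × 0.92 = 1680.84 EUR
Step 2: 1680.84 EUR × 0.97 = 1630.41 CHF
Implied rate USD→CHF = 0.92 × 0.97 = 0.8924
= 1630.41 CHF

1630.41 CHF


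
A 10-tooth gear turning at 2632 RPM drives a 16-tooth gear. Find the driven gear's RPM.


Gear ratio = 10:16 = 5:8
RPM_B = RPM_A × (teeth_A / teeth_B)
= 2632 × (10/16)
= 1645.0 RPM

1645.0 RPM


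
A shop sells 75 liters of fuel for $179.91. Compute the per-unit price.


Unit rate = total / quantity
= 179.91 / 75
= $2.40 per unit

$2.40 per unit


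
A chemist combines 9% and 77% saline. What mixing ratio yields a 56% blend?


Let x parts of 9% mix with y parts of 77%.
9x + 77y = 56(x + y)
9x + 77y = 56x + 56y
x(9 - 56) = y(56 - 77)
x/y = (77 - 56)/(56 - 9) = 21/47
Simplify: 21:47
= 21:47

21:47


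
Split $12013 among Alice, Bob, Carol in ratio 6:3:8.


Total parts = 6 + 3 + 8 = 17
Alice: 12013 × 6/17 = 4239.88
Bob: 12013 × 3/17 = 2119.94
Carol: 12013 × 8/17 = 5653.18
= Alice: $4239.88, Bob: $2119.94, Carol: $5653.18

Alice: $4239.88, Bob: $2119.94, Carol: $5653.18


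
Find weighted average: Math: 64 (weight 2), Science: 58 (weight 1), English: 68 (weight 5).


Numerator = 64×2 + 58×1 + 68×5
= 128 + 58 + 340
= 526
Total weight = 8
Weighted avg = 526/8
= 65.75

65.75


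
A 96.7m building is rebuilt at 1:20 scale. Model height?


Model size = real / scale
= 96.7 / 20
= 4.8350 m

4.8350 m


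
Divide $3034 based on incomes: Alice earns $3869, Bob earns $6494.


Total income = 3869 + 6494 = $10363
Alice: $3034 × 3869/10363 = $1132.74
Bob: $3034 × 6494/10363 = $1901.26
= Alice: $1132.74, Bob: $1901.26

Alice: $1132.74, Bob: $1901.26


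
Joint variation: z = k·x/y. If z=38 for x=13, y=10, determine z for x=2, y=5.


z = k·x/y
Solve for k using the known point: k = z·y/x = 38×10/13 = 380/13 ≈ 29.2308
Now evaluate at x=2, y=5:
z = k × 2 / 5 = (380 × 2) / (13 × 5) = 760/65
≈ 11.6923

11.6923


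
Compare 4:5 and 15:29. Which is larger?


4/5 = 0.8000
15/29 = 0.5172
0.8000 > 0.5172, so 4:5 is greater
= 4:5

4:5


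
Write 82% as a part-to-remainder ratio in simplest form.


82% means 82 parts out of 100; remainder = 18
Part : remainder = 82:18
GCD = 2
= 41:9

41:9


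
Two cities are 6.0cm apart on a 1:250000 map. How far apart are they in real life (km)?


Real distance = map distance × scale
= 6.0cm × 250000
= 1500000 cm = 15000.0 m
= 15.000 km

15.000 km


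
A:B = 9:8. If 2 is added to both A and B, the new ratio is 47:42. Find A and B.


Let A = 9k, B = 8k.
(9k + 2) / (8k + 2) = 47/42
Cross-multiply: 42(9k + 2) = 47(8k + 2)
378k + 84 = 376k + 94
378k - 376k = 94 - 84
2k = 10
k = 10/2 = 5
A = 9×5 = 45, B = 8×5 = 40
= A = 45, B = 40

A = 45, B = 40


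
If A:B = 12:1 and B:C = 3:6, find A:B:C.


Match B: multiply A:B by 3 → 36:3
Multiply B:C by 1 → 3:6
Combined: 36:3:6
GCD = 3
= 12:1:2

12:1:2


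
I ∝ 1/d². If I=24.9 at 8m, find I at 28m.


I₁d₁² = I₂d₂²
I₂ = I₁ × (d₁/d₂)²
= 24.9 × (8/28)²
= 24.9 × 64/784
= 1593.6/784
≈ 2.0327

2.0327


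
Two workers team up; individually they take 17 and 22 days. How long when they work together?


Rate of A = 1/17 per day
Rate of B = 1/22 per day
Combined rate = 1/17 + 1/22 = 39/374 ≈ 0.1043 per day
Days = 1 / combined rate = 374/39
≈ 9.59 days

9.59 days


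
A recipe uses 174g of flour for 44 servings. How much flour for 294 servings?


Direct proportion: y/x = constant
k = 174/44 ≈ 3.9545
y₂ = k × 294 = 174 × 294 / 44 = 51156/44
≈ 1162.64

1162.64


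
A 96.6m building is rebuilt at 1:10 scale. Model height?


Model size = real / scale
= 96.6 / 10
= 9.6600 m

9.6600 m


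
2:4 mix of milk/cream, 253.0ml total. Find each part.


Total parts = 2 + 4 = 6
milk: 253.0 × 2/6 = 84.3ml
cream: 253.0 × 4/6 = 168.7ml
= 84.3ml and 168.7ml

84.3ml and 168.7ml


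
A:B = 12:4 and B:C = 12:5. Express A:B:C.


Match B: multiply A:B by 12 → 144:48
Multiply B:C by 4 → 48:20
Combined: 144:48:20
GCD = 4
= 36:12:5

36:12:5


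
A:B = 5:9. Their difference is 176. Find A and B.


Let A = 5k, B = 9k.
9k - 5k = 176
4k = 176 → k = 176/4 = 44
A = 5×44 = 220, B = 9×44 = 396
= A = 220, B = 396

A = 220, B = 396


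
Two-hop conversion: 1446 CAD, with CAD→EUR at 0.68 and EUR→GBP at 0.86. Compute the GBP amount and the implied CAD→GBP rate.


Step 1: 1446 CAD × 0.68 = 983.28 EUR
Step 2: 983.28 EUR × 0.86 = 845.62 GBP
Implied rate CAD→GBP = 0.68 × 0.86 = 0.5848
= 845.62 GBP; implied rate 0.5848 GBP/CAD

845.62 GBP; implied rate 0.5848 GBP/CAD


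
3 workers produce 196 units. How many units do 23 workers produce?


Direct proportion: y/x = constant
k = 196/3 ≈ 65.3333
y₂ = k × 23 = 196 × 23 / 3 = 4508/3
≈ 1502.67

1502.67


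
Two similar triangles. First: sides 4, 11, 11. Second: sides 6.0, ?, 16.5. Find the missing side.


Scale factor = 6.0/4 = 1.5
Missing side = 11 × 1.5
= 16.5

16.5


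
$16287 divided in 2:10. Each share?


Total parts = 2 + 10 = 12
Part 1: 16287 × 2/12 = 2714.50
Part 2: 16287 × 10/12 = 13572.50
= Part 1: $2714.50, Part 2: $13572.50

Part 1: $2714.50, Part 2: $13572.50


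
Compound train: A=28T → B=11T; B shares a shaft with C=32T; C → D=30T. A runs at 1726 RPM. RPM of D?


Stage 1: RPM_B = RPM_A × t_A/t_B = 1726 × 28/11 = 48328/11 ≈ 4393.45
B and C share a shaft → RPM_C = RPM_B
Stage 2: RPM_D = RPM_C × t_C/t_D = RPM_A × (t_A×t_C)/(t_B×t_D)
Overall ratio = (28×32)/(11×30) = 896/330
RPM_D = 1726 × 896/330 = 1546496/330
≈ 4686.35 RPM

4686.35 RPM


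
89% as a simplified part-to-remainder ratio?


89% means 89 parts out of 100; remainder = 11
Part : remainder = 89:11
GCD = 1
= 89:11

89:11


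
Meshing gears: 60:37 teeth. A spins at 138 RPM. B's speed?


Gear ratio = 60:37 = 60:37
RPM_B = RPM_A × (teeth_A / teeth_B)
= 138 × (60/37)
= 223.8 RPM

223.8 RPM


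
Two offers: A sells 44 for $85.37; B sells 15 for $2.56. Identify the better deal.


Deal A: $85.37/44 = $1.9402/unit
Deal B: $2.56/15 = $0.1707/unit
B is cheaper per unit
= Deal B

Deal B


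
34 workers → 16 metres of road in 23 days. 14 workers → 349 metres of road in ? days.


Days ∝ work / workers, so d₂ = d₁ × (m₁/m₂) × (w₂/w₁)
Workers factor (inverse): 34/14 ≈ 2.4286
Work factor (direct): 349/16 = 21.8125
d₂ = 23 × 34/14 × 349/16 = (23 × 34 × 349) / (14 × 16) = 272918/224
≈ 1218.38 days

1218.38 days


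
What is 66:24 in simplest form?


GCD(66, 24) = 6
66/6 : 24/6
= 11:4

11:4


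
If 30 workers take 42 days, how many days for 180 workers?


Inverse proportion: x × y = constant
k = 30 × 42 = 1260
y₂ = k / 180 = 1260 / 180
= 7.00

7.00


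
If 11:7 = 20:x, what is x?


Cross multiply: 11 × x = 7 × 20
11x = 140
x = 140 / 11
= 12.73

12.73


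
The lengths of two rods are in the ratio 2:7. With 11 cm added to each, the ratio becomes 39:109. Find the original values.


Let A = 2k, B = 7k.
(2k + 11) / (7k + 11) = 39/109
Cross-multiply: 109(2k + 11) = 39(7k + 11)
218k + 1199 = 273k + 429
218k - 273k = 429 - 1199
-55k = -770
k = -770/-55 = 14
A = 2×14 = 28, B = 7×14 = 98
= A = 28, B = 98

A = 28, B = 98


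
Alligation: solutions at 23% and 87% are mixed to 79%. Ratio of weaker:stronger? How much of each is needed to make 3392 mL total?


Let x parts of 23% mix with y parts of 87%.
23x + 87y = 79(x + y)
23x + 87y = 79x + 79y
x(23 - 79) = y(79 - 87)
x/y = (87 - 79)/(79 - 23) = 8/56
Simplify: 1:7
Total parts = 8; one part = 3392/8 = 424.00 mL
23% solution: 1×424.00 = 424.00 mL
87% solution: 7×424.00 = 2968.00 mL
= ratio 1:7; 424.00 mL and 2968.00 mL

ratio 1:7; 424.00 mL and 2968.00 mL


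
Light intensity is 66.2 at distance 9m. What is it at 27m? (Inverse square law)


I₁d₁² = I₂d₂²
I₂ = I₁ × (d₁/d₂)²
= 66.2 × (9/27)²
= 66.2 × 81/729
= 5362.2/729
≈ 7.3556

7.3556


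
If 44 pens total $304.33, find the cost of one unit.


Unit rate = total / quantity
= 304.33 / 44
= $6.92 per unit

$6.92 per unit


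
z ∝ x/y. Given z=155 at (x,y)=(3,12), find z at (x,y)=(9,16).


z = k·x/y
Solve for k using the known point: k = z·y/x = 155×12/3 = 1860/3 = 620.0000
Now evaluate at x=9, y=16:
z = k × 9 / 16 = (1860 × 9) / (3 × 16) = 16740/48
= 348.7500

348.7500


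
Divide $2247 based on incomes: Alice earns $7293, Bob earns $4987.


Total income = 7293 + 4987 = $12280
Alice: $2247 × 7293/12280 = $1334.48
Bob: $2247 × 4987/12280 = $912.52
= Alice: $1334.48, Bob: $912.52

Alice: $1334.48, Bob: $912.52


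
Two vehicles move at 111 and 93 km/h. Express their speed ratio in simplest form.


Ratio = 111:93
GCD = 3
Simplified = 37:31
Time ratio (same distance) = 31:37
Speed ratio = 37:31

37:31


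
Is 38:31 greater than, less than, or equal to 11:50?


38/31 = 1.2258
11/50 = 0.2200
1.2258 > 0.2200, so 38:31 is greater
= greater than

greater than


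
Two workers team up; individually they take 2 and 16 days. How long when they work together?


Rate of A = 1/2 per day
Rate of B = 1/16 per day
Combined rate = 1/2 + 1/16 = 18/32 = 0.5625 per day
Days = 1 / combined rate = 32/18
≈ 1.78 days

1.78 days


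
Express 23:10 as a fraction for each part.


Total parts = 23 + 10 = 33
First part: 23/33 = 23/33
Second part: 10/33 = 10/33
= 23/33 and 10/33

23/33 and 10/33


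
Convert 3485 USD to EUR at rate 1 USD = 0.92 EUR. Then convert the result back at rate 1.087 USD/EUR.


Amount × rate = 3485 × 0.92 = 3206.20 EUR
Round-trip: 3206.20 × 1.087 = 3485.14 USD
= 3206.20 EUR, then 3485.14 USD

3206.20 EUR, then 3485.14 USD


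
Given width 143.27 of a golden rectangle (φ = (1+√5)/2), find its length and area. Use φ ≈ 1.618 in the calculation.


φ = (1 + √5) / 2 ≈ 1.618
Length = width × φ = 143.27 × 1.618 = 231.81086
≈ 231.81
Area = width × length = 143.27 × 231.81086 = 33211.5419122 ≈ 33211.54
= Length: 231.81, Area: 33211.54

Length: 231.81, Area: 33211.54


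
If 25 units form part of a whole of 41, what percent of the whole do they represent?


Percentage = (part / whole) × 100
= (25 / 41) × 100
≈ 60.98%

60.98%


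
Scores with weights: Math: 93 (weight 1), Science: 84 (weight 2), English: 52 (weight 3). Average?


Numerator = 93×1 + 84×2 + 52×3
= 93 + 168 + 156
= 417
Total weight = 6
Weighted avg = 417/6
= 69.50

69.50


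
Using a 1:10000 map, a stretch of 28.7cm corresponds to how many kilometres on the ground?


Real distance = map distance × scale
= 28.7cm × 10000
= 287000 cm = 2870.0 m
= 2.870 km

2.870 km


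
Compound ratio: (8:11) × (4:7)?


Compound ratio = (8×4) : (11×7)
= 32:77
GCD = 1
= 32:77

32:77


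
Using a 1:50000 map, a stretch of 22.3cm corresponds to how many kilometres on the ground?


Real distance = map distance × scale
= 22.3cm × 50000
= 1115000 cm = 11150.0 m
= 11.150 km

11.150 km


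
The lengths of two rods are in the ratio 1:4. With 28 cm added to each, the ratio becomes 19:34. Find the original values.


Let A = 1k, B = 4k.
(1k + 28) / (4k + 28) = 19/34
Cross-multiply: 34(1k + 28) = 19(4k + 28)
34k + 952 = 76k + 532
34k - 76k = 532 - 952
-42k = -420
k = -420/-42 = 10
A = 1×10 = 10, B = 4×10 = 40
= A = 10, B = 40

A = 10, B = 40


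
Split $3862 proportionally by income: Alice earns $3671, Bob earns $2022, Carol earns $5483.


Total income = 3671 + 2022 + 5483 = $11176
Alice: $3862 × 3671/11176 = $1268.56
Bob: $3862 × 2022/11176 = $698.73
Carol: $3862 × 5483/11176 = $1894.72
= Alice: $1268.56, Bob: $698.73, Carol: $1894.72

Alice: $1268.56, Bob: $698.73, Carol: $1894.72


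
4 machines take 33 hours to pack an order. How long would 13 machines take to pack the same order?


Inverse proportion: x × y = constant
k = 4 × 33 = 132
y₂ = k / 13 = 132 / 13
= 10.15

10.15


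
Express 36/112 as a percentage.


Percentage = (part / whole) × 100
= (36 / 112) × 100
≈ 32.14%

32.14%


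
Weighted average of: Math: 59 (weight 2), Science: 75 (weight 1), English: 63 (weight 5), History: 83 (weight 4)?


Numerator = 59×2 + 75×1 + 63×5 + 83×4
= 118 + 75 + 315 + 332
= 840
Total weight = 12
Weighted avg = 840/12
= 70.00

70.00


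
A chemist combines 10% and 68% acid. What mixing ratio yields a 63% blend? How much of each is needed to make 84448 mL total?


Let x parts of 10% mix with y parts of 68%.
10x + 68y = 63(x + y)
10x + 68y = 63x + 63y
x(10 - 63) = y(63 - 68)
x/y = (68 - 63)/(63 - 10) = 5/53
Simplify: 5:53
Total parts = 58; one part = 84448/58 = 1456.00 mL
10% solution: 5×1456.00 = 7280.00 mL
68% solution: 53×1456.00 = 77168.00 mL
= ratio 5:53; 7280.00 mL and 77168.00 mL

ratio 5:53; 7280.00 mL and 77168.00 mL


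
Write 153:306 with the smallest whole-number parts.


GCD(153, 306) = 153
153/153 : 306/153
= 1:2

1:2


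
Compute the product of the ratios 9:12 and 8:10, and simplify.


Compound ratio = (9×8) : (12×10)
= 72:120
GCD = 24
= 3:5

3:5


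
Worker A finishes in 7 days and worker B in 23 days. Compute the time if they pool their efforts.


Rate of A = 1/7 per day
Rate of B = 1/23 per day
Combined rate = 1/7 + 1/23 = 30/161 ≈ 0.1863 per day
Days = 1 / combined rate = 161/30
≈ 5.37 days

5.37 days


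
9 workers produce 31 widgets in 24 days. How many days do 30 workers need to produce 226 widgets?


Days ∝ work / workers, so d₂ = d₁ × (m₁/m₂) × (w₂/w₁)
Workers factor (inverse): 9/30 = 0.3000
Work factor (direct): 226/31 ≈ 7.2903
d₂ = 24 × 9/30 × 226/31 = (24 × 9 × 226) / (30 × 31) = 48816/930
≈ 52.49 days

52.49 days


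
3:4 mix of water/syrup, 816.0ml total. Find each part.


Total parts = 3 + 4 = 7
water: 816.0 × 3/7 = 349.7ml
syrup: 816.0 × 4/7 = 466.3ml
= 349.7ml and 466.3ml

349.7ml and 466.3ml


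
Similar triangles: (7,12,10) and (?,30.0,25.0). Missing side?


Scale factor = 30.0/12 = 2.5
Missing side = 7 × 2.5
= 17.5

17.5


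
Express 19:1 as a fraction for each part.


Total parts = 19 + 1 = 20
First part: 19/20 = 19/20
Second part: 1/20 = 1/20
= 19/20 and 1/20

19/20 and 1/20


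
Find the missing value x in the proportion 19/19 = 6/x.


Cross multiply: 19 × x = 19 × 6
19x = 114
x = 114 / 19
= 6.00

6.00


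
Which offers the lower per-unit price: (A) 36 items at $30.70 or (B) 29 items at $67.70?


Deal A: $30.70/36 = $0.8528/unit
Deal B: $67.70/29 = $2.3345/unit
A is cheaper per unit
= Deal A

Deal A


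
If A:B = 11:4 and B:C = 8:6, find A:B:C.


Match B: multiply A:B by 8 → 88:32
Multiply B:C by 4 → 32:24
Combined: 88:32:24
GCD = 8
= 11:4:3

11:4:3


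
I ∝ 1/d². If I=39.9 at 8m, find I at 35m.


I₁d₁² = I₂d₂²
I₂ = I₁ × (d₁/d₂)²
= 39.9 × (8/35)²
= 39.9 × 64/1225
= 2553.6/1225
≈ 2.0846

2.0846


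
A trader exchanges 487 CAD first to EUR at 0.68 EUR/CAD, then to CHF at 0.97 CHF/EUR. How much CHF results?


Step 1: 487 CAD × 0.68 = 331.16 EUR
Step 2: 331.16 EUR × 0.97 = 321.23 CHF
Implied rate CAD→CHF = 0.68 × 0.97 = 0.6596
= 321.23 CHF

321.23 CHF


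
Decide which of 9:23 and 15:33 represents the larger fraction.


9/23 = 0.3913
15/33 = 0.4545
0.3913 < 0.4545, so 9:23 is less
= 15:33

15:33


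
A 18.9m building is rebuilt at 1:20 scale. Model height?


Model size = real / scale
= 18.9 / 20
= 0.9450 m

0.9450 m


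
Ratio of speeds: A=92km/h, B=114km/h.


Ratio = 92:114
GCD = 2
Simplified = 46:57
Time ratio (same distance) = 57:46
Speed ratio = 46:57

46:57


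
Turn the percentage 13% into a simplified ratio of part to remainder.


13% means 13 parts out of 100; remainder = 87
Part : remainder = 13:87
GCD = 1
= 13:87

13:87


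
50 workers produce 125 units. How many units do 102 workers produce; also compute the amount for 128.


Direct proportion: y/x = constant
k = 125/50 = 2.5000
y at x=102: k × 102 = 125 × 102 / 50 = 12750/50 = 255.00
y at x=128: k × 128 = 125 × 128 / 50 = 16000/50 = 320.00
= 255.00 and 320.00

255.00 and 320.00


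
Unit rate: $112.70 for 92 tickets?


Unit rate = total / quantity
= 112.70 / 92
= $1.23 per unit

$1.23 per unit


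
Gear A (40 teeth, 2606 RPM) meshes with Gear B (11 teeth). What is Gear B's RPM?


Gear ratio = 40:11 = 40:11
RPM_B = RPM_A × (teeth_A / teeth_B)
= 2606 × (40/11)
= 9476.4 RPM

9476.4 RPM


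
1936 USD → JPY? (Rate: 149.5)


Amount × rate = 1936 × 149.5
= 289432.00 JPY

289432.00 JPY


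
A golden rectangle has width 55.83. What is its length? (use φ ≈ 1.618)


φ = (1 + √5) / 2 ≈ 1.618
Length = width × φ = 55.83 × 1.618 = 90.33294
≈ 90.33

90.33


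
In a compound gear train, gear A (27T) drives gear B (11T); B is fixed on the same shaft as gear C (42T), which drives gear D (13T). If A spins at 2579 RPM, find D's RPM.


Stage 1: RPM_B = RPM_A × t_A/t_B = 2579 × 27/11 = 69633/11 ≈ 6330.27
B and C share a shaft → RPM_C = RPM_B
Stage 2: RPM_D = RPM_C × t_C/t_D = RPM_A × (t_A×t_C)/(t_B×t_D)
Overall ratio = (27×42)/(11×13) = 1134/143
RPM_D = 2579 × 1134/143 = 2924586/143
≈ 20451.65 RPM

20451.65 RPM


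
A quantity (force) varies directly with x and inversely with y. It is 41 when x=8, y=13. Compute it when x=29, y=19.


z = k·x/y
Solve for k using the known point: k = z·y/x = 41×13/8 = 533/8 = 66.6250
Now evaluate at x=29, y=19:
z = k × 29 / 19 = (533 × 29) / (8 × 19) = 15457/152
≈ 101.6908

101.6908


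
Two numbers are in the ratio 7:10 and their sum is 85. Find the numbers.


Let A = 7k, B = 10k.
7k + 10k = 85
17k = 85 → k = 85/17 = 5
A = 7×5 = 35, B = 10×5 = 50
= A = 35, B = 50

A = 35, B = 50


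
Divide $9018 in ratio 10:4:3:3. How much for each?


Total parts = 10 + 4 + 3 + 3 = 20
Part 1: 9018 × 10/20 = 4509.00
Part 2: 9018 × 4/20 = 1803.60
Part 3: 9018 × 3/20 = 1352.70
Part 4: 9018 × 3/20 = 1352.70
= Part 1: $4509.00, Part 2: $1803.60, Part 3: $1352.70, Part 4: $1352.70

Part 1: $4509.00, Part 2: $1803.60, Part 3: $1352.70, Part 4: $1352.70


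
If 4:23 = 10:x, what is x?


Cross multiply: 4 × x = 23 × 10
4x = 230
x = 230 / 4
= 57.50

57.50


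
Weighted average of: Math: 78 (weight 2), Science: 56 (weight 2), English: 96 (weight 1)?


Numerator = 78×2 + 56×2 + 96×1
= 156 + 112 + 96
= 364
Total weight = 5
Weighted avg = 364/5
= 72.80

72.80


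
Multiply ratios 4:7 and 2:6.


Compound ratio = (4×2) : (7×6)
= 8:42
GCD = 2
= 4:21

4:21


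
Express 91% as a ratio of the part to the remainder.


91% means 91 parts out of 100; remainder = 9
Part : remainder = 91:9
GCD = 1
= 91:9

91:9
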